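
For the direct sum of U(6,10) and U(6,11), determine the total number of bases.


Bases of a direct sum M1 + M2: |B| = |B(M1)| * |B(M2)|.
|B(U(6,10))| = C(10,6) = 210.
|B(U(6,11))| = C(11,6) = 462.
Total bases = 210 * 462 = 97020.

97020


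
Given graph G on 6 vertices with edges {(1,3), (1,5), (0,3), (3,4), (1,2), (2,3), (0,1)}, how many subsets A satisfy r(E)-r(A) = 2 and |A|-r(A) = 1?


R(x,y) = sum over A in 2^E of x^(r(E)-r(A)) * y^(|A|-r(A)).
G has 6 vertices, 7 edges. r(E) = 5.
Enumerate all 2^7 = 128 subsets.
Count subsets with r(E)-r(A)=2 and |A|-r(A)=1: 9.

9


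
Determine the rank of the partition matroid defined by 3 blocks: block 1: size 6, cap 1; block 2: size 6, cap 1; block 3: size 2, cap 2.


Rank of a partition matroid = sum of min(|Si|, ci) for each block.
= min(6,1) + min(6,1) + min(2,2)
= 1 + 1 + 2
= 4.

4


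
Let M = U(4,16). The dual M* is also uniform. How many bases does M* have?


The dual of U(r,n) is U(n-r, n) = U(12,16).
Bases of U(12,16) are all (12)-element subsets.
|B(M*)| = (16 choose 12) = 1820.

1820


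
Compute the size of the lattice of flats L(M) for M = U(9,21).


Flats of U(9,21): every subset of size < 9 is a flat, plus E itself.
Count = C(21,0) + C(21,1) + C(21,2) + C(21,3) + C(21,4) + C(21,5) + C(21,6) + C(21,7) + C(21,8) + 1
     = 1 + 21 + 210 + 1330 + 5985 + 20349 + 54264 + 116280 + 203490 + 1
     = 401931.

401931


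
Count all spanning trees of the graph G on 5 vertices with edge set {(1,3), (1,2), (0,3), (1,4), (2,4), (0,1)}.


By Kirchhoff's matrix tree theorem, the number of spanning trees equals
the determinant of any cofactor of the Laplacian matrix L.
G has 5 vertices and 6 edges.
Computing the (4 x 4) cofactor determinant gives 9.

9


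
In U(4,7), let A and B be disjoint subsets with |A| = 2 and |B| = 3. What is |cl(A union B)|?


|A union B| = 2 + 3 = 5 (disjoint).
In U(4,7), cl(S) = S if |S| < 4, else cl(S) = E.
Since 5 >= 4, cl(A union B) = E.
|cl(A union B)| = 7.

7


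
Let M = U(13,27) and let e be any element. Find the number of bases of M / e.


Contracting e from U(13,27) gives U(12,26).
Bases of U(12,26) = (26 choose 12) = 9657700.

9657700


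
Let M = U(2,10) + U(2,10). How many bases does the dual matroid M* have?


(M1+M2)* = M1* + M2*.
M1* = U(8,10), bases: C(10,8) = 45.
M2* = U(8,10), bases: C(10,8) = 45.
|B(M*)| = 45 * 45 = 2025.

2025


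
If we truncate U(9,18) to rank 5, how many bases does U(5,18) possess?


Truncating U(9,18) to rank 5 gives U(5,18).
Bases of U(5,18) are all 5-element subsets of 18 elements.
Number of bases = (18 choose 5) = 8568.

8568


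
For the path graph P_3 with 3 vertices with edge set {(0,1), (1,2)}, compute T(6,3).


A path on 3 vertices is a tree with 2 edges.
T(x,y) = x^(2) for any tree.
T(6,3) = 6^2 = 36.

36


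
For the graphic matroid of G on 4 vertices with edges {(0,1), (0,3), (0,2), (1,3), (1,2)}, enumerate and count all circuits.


A circuit in a graphic matroid = edge set of a simple cycle.
G has 4 vertices and 5 edges.
Enumerating all minimal edge subsets forming cycles...
Total circuits found: 3.

3


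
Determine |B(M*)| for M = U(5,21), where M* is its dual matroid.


The dual of U(r,n) is U(n-r, n) = U(16,21).
Bases of U(16,21) are all (16)-element subsets.
|B(M*)| = C(21,16) = 21! / (16! * 5!) = 20349.

20349


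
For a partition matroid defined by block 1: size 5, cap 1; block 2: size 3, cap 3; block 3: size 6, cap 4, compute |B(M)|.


A basis picks exactly ci elements from block i.
Number of bases = product of C(|Si|, ci).
= C(5,1) * C(3,3) * C(6,4)
= 5 * 1 * 15
= 75.

75


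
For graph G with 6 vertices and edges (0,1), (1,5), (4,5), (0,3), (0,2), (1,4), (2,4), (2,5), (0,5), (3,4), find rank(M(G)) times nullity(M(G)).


r(M) = |V| - c = 6 - 1 = 5.
nullity = |E| - r(M) = 10 - 5 = 5.
Product = 5 * 5 = 25.

25


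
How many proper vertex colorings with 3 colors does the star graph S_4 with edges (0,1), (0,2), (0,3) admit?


P(tree, k) = k * (k-1)^(3) for any tree on 4 vertices.
P(3) = 3 * 2^3 = 3 * 8 = 24.

24


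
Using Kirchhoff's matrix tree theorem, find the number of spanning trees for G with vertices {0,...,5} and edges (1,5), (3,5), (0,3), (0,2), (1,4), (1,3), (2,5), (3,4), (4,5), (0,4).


By Kirchhoff's matrix tree theorem, the number of spanning trees equals
the determinant of any cofactor of the Laplacian matrix L.
G has 6 vertices and 10 edges.
Computing the (5 x 5) cofactor determinant gives 115.

115


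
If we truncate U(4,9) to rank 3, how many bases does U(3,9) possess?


Truncating U(4,9) to rank 3 gives U(3,9).
Bases of U(3,9) are all 3-element subsets of 9 elements.
Number of bases = C(9,3) = (9 * 8 * 7) / (1 * 2 * 3) = 84.

84


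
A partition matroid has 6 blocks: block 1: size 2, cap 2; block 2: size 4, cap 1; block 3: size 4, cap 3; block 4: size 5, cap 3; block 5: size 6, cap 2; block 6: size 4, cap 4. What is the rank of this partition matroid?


Rank of a partition matroid = sum of min(|Si|, ci) for each block.
= min(2,2) + min(4,1) + min(4,3) + min(5,3) + min(6,2) + min(4,4)
= 2 + 1 + 3 + 3 + 2 + 4
= 15.

15


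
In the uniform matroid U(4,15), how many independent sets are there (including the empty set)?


Independent sets of U(4,15) are all subsets of size <= 4.
Count = C(15,0) + C(15,1) + C(15,2) + C(15,3) + C(15,4)
     = 1 + 15 + 105 + 455 + 1365
     = 1941.

1941


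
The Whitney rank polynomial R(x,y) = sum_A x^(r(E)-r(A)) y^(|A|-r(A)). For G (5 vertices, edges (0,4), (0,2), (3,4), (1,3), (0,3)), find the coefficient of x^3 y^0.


R(x,y) = sum over A in 2^E of x^(r(E)-r(A)) * y^(|A|-r(A)).
G has 5 vertices, 5 edges. r(E) = 4.
Enumerate all 2^5 = 32 subsets.
Count subsets with r(E)-r(A)=3 and |A|-r(A)=0: 5.

5


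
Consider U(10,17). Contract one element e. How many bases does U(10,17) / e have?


Contracting e from U(10,17) gives U(9,16).
Bases of U(9,16) = (16 choose 9) = 11440.

11440


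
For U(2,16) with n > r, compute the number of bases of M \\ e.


Deleting e from U(2,16) gives U(2,15) since n > r.
Bases of U(2,15) = C(15,2) = (15 * 14) / (1 * 2) = 105.

105


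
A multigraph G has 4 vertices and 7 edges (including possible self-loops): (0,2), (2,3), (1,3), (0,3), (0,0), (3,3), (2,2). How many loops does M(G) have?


In a graphic matroid, a loop is a self-loop edge (u,u) with rank 0.
Examining all 7 edges for self-loops...
Self-loops found: (0,0), (3,3), (2,2)
Number of loops = 3.

3


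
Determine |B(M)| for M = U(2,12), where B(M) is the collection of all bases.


Bases of U(2,12) are all 2-element subsets of the 12-element ground set.
Number of bases = C(12,2).
(12 choose 2) = 66.

66


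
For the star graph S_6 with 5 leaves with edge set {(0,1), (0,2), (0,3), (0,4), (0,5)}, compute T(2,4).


A star on 6 vertices is a tree with 5 edges.
T(x,y) = x^(5) for any tree.
T(2,4) = 2^5 = 32.

32


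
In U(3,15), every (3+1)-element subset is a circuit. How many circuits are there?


In U(3,15), circuits are the (4)-element subsets.
Any set of 4 elements is dependent, and removing any one element gives
an independent set of size 3, so it is a minimal dependent set.
Number of circuits = C(15,4) = 15! / (4! * 11!) = 1365.

1365


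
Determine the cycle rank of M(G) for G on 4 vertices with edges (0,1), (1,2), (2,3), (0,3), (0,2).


Cycle rank (nullity) = |E| - r(M) = |E| - (|V| - c).
|E| = 5, |V| = 4, c = 1.
Nullity = 5 - (4 - 1) = 5 - 3 = 2.

2


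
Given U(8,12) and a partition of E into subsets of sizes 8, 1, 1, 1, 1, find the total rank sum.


r(Ai) = min(|Ai|, 8) for each part.
Sum = min(8,8) + min(1,8) + min(1,8) + min(1,8) + min(1,8)
    = 8 + 1 + 1 + 1 + 1
    = 12.

12


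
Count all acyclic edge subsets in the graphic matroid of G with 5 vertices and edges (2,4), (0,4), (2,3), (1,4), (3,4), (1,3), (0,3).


An independent set in a graphic matroid is an acyclic edge subset.
G has 5 vertices and 7 edges.
Enumerate all 2^7 = 128 subsets, checking for acyclicity.
Total independent sets = 81.

81


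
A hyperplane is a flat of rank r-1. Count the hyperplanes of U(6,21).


Hyperplanes of U(6,21) are flats of rank 5.
In a uniform matroid, these are exactly the (5)-element subsets.
Count = C(21,5) = 20349.

20349


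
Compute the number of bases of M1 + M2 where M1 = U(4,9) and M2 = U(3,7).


Bases of a direct sum M1 + M2: |B| = |B(M1)| * |B(M2)|.
|B(U(4,9))| = C(9,4) = 126.
|B(U(3,7))| = C(7,3) = 35.
Total bases = 126 * 35 = 4410.

4410


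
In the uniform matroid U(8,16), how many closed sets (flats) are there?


Flats of U(8,16): every subset of size < 8 is a flat, plus E itself.
Count = C(16,0) + C(16,1) + C(16,2) + C(16,3) + C(16,4) + C(16,5) + C(16,6) + C(16,7) + 1
     = 1 + 16 + 120 + 560 + 1820 + 4368 + 8008 + 11440 + 1
     = 26334.

26334


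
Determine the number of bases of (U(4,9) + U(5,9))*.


(M1+M2)* = M1* + M2*.
M1* = U(5,9), bases: C(9,5) = 126.
M2* = U(4,9), bases: C(9,4) = 126.
|B(M*)| = 126 * 126 = 15876.

15876


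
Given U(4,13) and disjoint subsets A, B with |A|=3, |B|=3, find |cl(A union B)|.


|A union B| = 3 + 3 = 6 (disjoint).
In U(4,13), cl(S) = S if |S| < 4, else cl(S) = E.
Since 6 >= 4, cl(A union B) = E.
|cl(A union B)| = 13.

13


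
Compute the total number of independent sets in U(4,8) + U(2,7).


For a direct sum, |I(M1+M2)| = |I(M1)| * |I(M2)|.
|I(U(4,8))| = sum C(8,k) for k=0..4 = 163.
|I(U(2,7))| = sum C(7,k) for k=0..2 = 29.
Total = 163 * 29 = 4727.

4727


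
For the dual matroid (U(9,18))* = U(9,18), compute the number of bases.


The dual of U(r,n) is U(n-r, n) = U(9,18).
Bases of U(9,18) are all (9)-element subsets.
|B(M*)| = (18 choose 9) = 48620.

48620


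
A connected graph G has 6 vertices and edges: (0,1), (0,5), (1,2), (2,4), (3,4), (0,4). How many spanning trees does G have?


By Kirchhoff's matrix tree theorem, the number of spanning trees equals
the determinant of any cofactor of the Laplacian matrix L.
G has 6 vertices and 6 edges.
Computing the (5 x 5) cofactor determinant gives 4.

4


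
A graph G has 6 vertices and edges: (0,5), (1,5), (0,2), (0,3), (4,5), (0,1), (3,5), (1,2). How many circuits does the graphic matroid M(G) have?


A circuit in a graphic matroid = edge set of a simple cycle.
G has 6 vertices and 8 edges.
Enumerating all minimal edge subsets forming cycles...
Total circuits found: 6.

6


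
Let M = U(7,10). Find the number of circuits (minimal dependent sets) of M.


In U(7,10), circuits are the (8)-element subsets.
Any set of 8 elements is dependent, and removing any one element gives
an independent set of size 7, so it is a minimal dependent set.
Number of circuits = C(10,8) = 45.

45


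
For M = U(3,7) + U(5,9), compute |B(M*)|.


(M1+M2)* = M1* + M2*.
M1* = U(4,7), bases: C(7,4) = 35.
M2* = U(4,9), bases: C(9,4) = 126.
|B(M*)| = 35 * 126 = 4410.

4410


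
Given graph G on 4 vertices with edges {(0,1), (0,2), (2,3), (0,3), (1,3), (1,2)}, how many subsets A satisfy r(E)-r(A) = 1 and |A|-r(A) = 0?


R(x,y) = sum over A in 2^E of x^(r(E)-r(A)) * y^(|A|-r(A)).
G has 4 vertices, 6 edges. r(E) = 3.
Enumerate all 2^6 = 64 subsets.
Count subsets with r(E)-r(A)=1 and |A|-r(A)=0: 15.

15


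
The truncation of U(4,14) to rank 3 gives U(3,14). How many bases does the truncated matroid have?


Truncating U(4,14) to rank 3 gives U(3,14).
Bases of U(3,14) are all 3-element subsets of 14 elements.
Number of bases = C(14,3) = (14 * 13 * 12) / (1 * 2 * 3) = 364.

364


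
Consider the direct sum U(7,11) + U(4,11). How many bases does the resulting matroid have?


Bases of a direct sum M1 + M2: |B| = |B(M1)| * |B(M2)|.
|B(U(7,11))| = C(11,7) = 330.
|B(U(4,11))| = C(11,4) = 330.
Total bases = 330 * 330 = 108900.

108900


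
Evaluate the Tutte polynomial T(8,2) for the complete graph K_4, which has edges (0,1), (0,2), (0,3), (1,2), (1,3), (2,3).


T(K_4; x,y) = x^3 + 3x^2 + 4xy + 2x + y^3 + 3y^2 + 2y.
Substituting x=8, y=2:
= 512 + 192 + 64 + 16 + 8 + 12 + 4
= 808.

808


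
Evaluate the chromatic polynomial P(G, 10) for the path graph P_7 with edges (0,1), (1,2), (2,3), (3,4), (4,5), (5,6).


P(P_7, k) = k * (k-1)^(6).
P(10) = 10 * 9^6 = 10 * 531441 = 5314410.

5314410


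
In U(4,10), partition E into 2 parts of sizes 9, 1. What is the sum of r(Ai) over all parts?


r(Ai) = min(|Ai|, 4) for each part.
Sum = min(9,4) + min(1,4)
    = 4 + 1
    = 5.

5


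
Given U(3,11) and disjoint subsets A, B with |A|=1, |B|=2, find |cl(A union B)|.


|A union B| = 1 + 2 = 3 (disjoint).
In U(3,11), cl(S) = S if |S| < 3, else cl(S) = E.
Since 3 >= 3, cl(A union B) = E.
|cl(A union B)| = 11.

11


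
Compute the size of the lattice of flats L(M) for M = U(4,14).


Flats of U(4,14): every subset of size < 4 is a flat, plus E itself.
Count = (14 choose 0) + (14 choose 1) + (14 choose 2) + (14 choose 3) + 1
     = 1 + 14 + 91 + 364 + 1
     = 471.

471


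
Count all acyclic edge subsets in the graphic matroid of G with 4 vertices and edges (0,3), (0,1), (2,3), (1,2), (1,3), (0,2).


An independent set in a graphic matroid is an acyclic edge subset.
G has 4 vertices and 6 edges.
Enumerate all 2^6 = 64 subsets, checking for acyclicity.
Total independent sets = 38.

38


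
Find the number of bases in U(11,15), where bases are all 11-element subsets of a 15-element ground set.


Bases of U(11,15) are all 11-element subsets of the 15-element ground set.
Number of bases = C(15,11).
(15 choose 11) = 1365.

1365


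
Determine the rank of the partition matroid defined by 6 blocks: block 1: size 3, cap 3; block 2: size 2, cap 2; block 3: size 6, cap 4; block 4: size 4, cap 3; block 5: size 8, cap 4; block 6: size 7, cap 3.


Rank of a partition matroid = sum of min(|Si|, ci) for each block.
= min(3,3) + min(2,2) + min(6,4) + min(4,3) + min(8,4) + min(7,3)
= 3 + 2 + 4 + 3 + 4 + 3
= 19.

19


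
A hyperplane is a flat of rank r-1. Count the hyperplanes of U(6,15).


Hyperplanes of U(6,15) are flats of rank 5.
In a uniform matroid, these are exactly the (5)-element subsets.
Count = C(15,5) = 3003.

3003


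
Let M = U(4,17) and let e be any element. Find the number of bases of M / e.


Contracting e from U(4,17) gives U(3,16).
Bases of U(3,16) = C(16,3) = 16! / (3! * 13!) = 560.

560


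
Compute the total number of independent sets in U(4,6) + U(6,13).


For a direct sum, |I(M1+M2)| = |I(M1)| * |I(M2)|.
|I(U(4,6))| = sum C(6,k) for k=0..4 = 57.
|I(U(6,13))| = sum C(13,k) for k=0..6 = 4096.
Total = 57 * 4096 = 233472.

233472


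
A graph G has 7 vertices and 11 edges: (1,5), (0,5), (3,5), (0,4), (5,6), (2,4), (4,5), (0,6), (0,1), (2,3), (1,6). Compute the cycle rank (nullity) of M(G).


Cycle rank (nullity) = |E| - r(M) = |E| - (|V| - c).
|E| = 11, |V| = 7, c = 1.
Nullity = 11 - (7 - 1) = 11 - 6 = 5.

5


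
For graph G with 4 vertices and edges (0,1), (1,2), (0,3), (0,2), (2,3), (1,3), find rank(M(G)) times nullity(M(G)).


r(M) = |V| - c = 4 - 1 = 3.
nullity = |E| - r(M) = 6 - 3 = 3.
Product = 3 * 3 = 9.

9


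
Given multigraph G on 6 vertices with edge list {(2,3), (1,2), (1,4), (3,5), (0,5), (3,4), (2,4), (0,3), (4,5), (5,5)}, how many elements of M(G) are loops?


In a graphic matroid, a loop is a self-loop edge (u,u) with rank 0.
Examining all 10 edges for self-loops...
Self-loops found: (5,5)
Number of loops = 1.

1


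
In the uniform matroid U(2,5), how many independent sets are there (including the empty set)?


Independent sets of U(2,5) are all subsets of size <= 2.
Count = C(5,0) + C(5,1) + C(5,2)
     = 1 + 5 + 10
     = 16.

16


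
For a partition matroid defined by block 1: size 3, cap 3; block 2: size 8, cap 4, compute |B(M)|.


A basis picks exactly ci elements from block i.
Number of bases = product of C(|Si|, ci).
= C(3,3) * C(8,4)
= 1 * 70
= 70.

70


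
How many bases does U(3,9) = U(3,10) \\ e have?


Deleting e from U(3,10) gives U(3,9) since n > r.
Bases of U(3,9) = C(9,3) = 9! / (3! * 6!) = 84.

84


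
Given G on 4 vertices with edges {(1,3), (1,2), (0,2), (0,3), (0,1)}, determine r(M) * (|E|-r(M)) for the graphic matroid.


r(M) = |V| - c = 4 - 1 = 3.
nullity = |E| - r(M) = 5 - 3 = 2.
Product = 3 * 2 = 6.

6


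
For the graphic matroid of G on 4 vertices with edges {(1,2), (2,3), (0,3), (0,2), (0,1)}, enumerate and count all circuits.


A circuit in a graphic matroid = edge set of a simple cycle.
G has 4 vertices and 5 edges.
Enumerating all minimal edge subsets forming cycles...
Total circuits found: 3.

3


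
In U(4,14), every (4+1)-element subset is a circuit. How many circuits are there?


In U(4,14), circuits are the (5)-element subsets.
Any set of 5 elements is dependent, and removing any one element gives
an independent set of size 4, so it is a minimal dependent set.
Number of circuits = C(14,5) = 14! / (5! * 9!) = 2002.

2002


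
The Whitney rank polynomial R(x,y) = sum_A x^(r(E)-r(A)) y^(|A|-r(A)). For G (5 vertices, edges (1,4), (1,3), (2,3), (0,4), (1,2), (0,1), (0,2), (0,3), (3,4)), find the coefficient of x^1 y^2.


R(x,y) = sum over A in 2^E of x^(r(E)-r(A)) * y^(|A|-r(A)).
G has 5 vertices, 9 edges. r(E) = 4.
Enumerate all 2^9 = 512 subsets.
Count subsets with r(E)-r(A)=1 and |A|-r(A)=2: 15.

15


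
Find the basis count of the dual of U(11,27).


The dual of U(r,n) is U(n-r, n) = U(16,27).
Bases of U(16,27) are all (16)-element subsets.
|B(M*)| = (27 choose 16) = 13037895.

13037895


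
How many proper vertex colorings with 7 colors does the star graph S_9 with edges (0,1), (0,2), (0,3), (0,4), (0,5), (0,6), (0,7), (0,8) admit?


P(tree, k) = k * (k-1)^(8) for any tree on 9 vertices.
P(7) = 7 * 6^8 = 7 * 1679616 = 11757312.

11757312


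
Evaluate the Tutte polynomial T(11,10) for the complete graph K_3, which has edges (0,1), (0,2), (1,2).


T(K_3; x,y) = x^2 + x + y.
T(11,10) = 121 + 11 + 10 = 142.

142


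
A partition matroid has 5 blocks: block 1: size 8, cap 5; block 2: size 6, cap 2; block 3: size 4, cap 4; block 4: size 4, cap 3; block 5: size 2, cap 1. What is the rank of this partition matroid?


Rank of a partition matroid = sum of min(|Si|, ci) for each block.
= min(8,5) + min(6,2) + min(4,4) + min(4,3) + min(2,1)
= 5 + 2 + 4 + 3 + 1
= 15.

15


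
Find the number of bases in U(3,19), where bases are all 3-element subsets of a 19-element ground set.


Bases of U(3,19) are all 3-element subsets of the 19-element ground set.
Number of bases = C(19,3).
C(19,3) = 19! / (3! * 16!) = 969.

969


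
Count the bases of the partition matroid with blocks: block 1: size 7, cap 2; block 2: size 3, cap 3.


A basis picks exactly ci elements from block i.
Number of bases = product of C(|Si|, ci).
= C(7,2) * C(3,3)
= 21 * 1
= 21.

21


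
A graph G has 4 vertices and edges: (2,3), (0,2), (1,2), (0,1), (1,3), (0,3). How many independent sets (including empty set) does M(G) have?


An independent set in a graphic matroid is an acyclic edge subset.
G has 4 vertices and 6 edges.
Enumerate all 2^6 = 64 subsets, checking for acyclicity.
Total independent sets = 38.

38


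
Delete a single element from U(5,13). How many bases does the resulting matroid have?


Deleting e from U(5,13) gives U(5,12) since n > r.
Bases of U(5,12) = C(12,5) = 792.

792


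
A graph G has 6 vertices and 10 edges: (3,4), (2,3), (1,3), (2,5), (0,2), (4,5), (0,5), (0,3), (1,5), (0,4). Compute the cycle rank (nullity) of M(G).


Cycle rank (nullity) = |E| - r(M) = |E| - (|V| - c).
|E| = 10, |V| = 6, c = 1.
Nullity = 10 - (6 - 1) = 10 - 5 = 5.

5


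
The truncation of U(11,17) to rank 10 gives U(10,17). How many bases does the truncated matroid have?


Truncating U(11,17) to rank 10 gives U(10,17).
Bases of U(10,17) are all 10-element subsets of 17 elements.
Number of bases = (17 choose 10) = 19448.

19448


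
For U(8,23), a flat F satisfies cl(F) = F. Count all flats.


Flats of U(8,23): every subset of size < 8 is a flat, plus E itself.
Count = C(23,0) + C(23,1) + C(23,2) + C(23,3) + C(23,4) + C(23,5) + C(23,6) + C(23,7) + 1
     = 1 + 23 + 253 + 1771 + 8855 + 33649 + 100947 + 245157 + 1
     = 390657.

390657


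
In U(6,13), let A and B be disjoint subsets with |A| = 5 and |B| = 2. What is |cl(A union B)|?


|A union B| = 5 + 2 = 7 (disjoint).
In U(6,13), cl(S) = S if |S| < 6, else cl(S) = E.
Since 7 >= 6, cl(A union B) = E.
|cl(A union B)| = 13.

13


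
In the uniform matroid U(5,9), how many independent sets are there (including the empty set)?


Independent sets of U(5,9) are all subsets of size <= 5.
Count = C(9,0) + C(9,1) + C(9,2) + C(9,3) + C(9,4) + C(9,5)
     = 1 + 9 + 36 + 84 + 126 + 126
     = 382.

382


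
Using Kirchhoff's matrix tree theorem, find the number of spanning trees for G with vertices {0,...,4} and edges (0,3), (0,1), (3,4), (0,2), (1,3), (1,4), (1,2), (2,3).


By Kirchhoff's matrix tree theorem, the number of spanning trees equals
the determinant of any cofactor of the Laplacian matrix L.
G has 5 vertices and 8 edges.
Computing the (4 x 4) cofactor determinant gives 40.

40


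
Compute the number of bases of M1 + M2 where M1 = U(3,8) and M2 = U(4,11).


Bases of a direct sum M1 + M2: |B| = |B(M1)| * |B(M2)|.
|B(U(3,8))| = C(8,3) = 56.
|B(U(4,11))| = C(11,4) = 330.
Total bases = 56 * 330 = 18480.

18480


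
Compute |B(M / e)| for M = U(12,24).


Contracting e from U(12,24) gives U(11,23).
Bases of U(11,23) = C(23,11) = 23! / (11! * 12!) = 1352078.

1352078


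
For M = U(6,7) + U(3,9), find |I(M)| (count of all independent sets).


For a direct sum, |I(M1+M2)| = |I(M1)| * |I(M2)|.
|I(U(6,7))| = sum C(7,k) for k=0..6 = 127.
|I(U(3,9))| = sum C(9,k) for k=0..3 = 130.
Total = 127 * 130 = 16510.

16510


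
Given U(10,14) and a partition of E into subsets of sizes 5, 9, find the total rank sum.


r(Ai) = min(|Ai|, 10) for each part.
Sum = min(5,10) + min(9,10)
    = 5 + 9
    = 14.

14


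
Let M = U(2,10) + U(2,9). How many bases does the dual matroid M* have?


(M1+M2)* = M1* + M2*.
M1* = U(8,10), bases: C(10,8) = 45.
M2* = U(7,9), bases: C(9,7) = 36.
|B(M*)| = 45 * 36 = 1620.

1620


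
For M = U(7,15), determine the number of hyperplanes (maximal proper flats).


Hyperplanes of U(7,15) are flats of rank 6.
In a uniform matroid, these are exactly the (6)-element subsets.
Count = (15 choose 6) = 5005.

5005


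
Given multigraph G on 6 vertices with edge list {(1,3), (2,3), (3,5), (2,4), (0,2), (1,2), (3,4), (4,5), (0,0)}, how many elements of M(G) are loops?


In a graphic matroid, a loop is a self-loop edge (u,u) with rank 0.
Examining all 9 edges for self-loops...
Self-loops found: (0,0)
Number of loops = 1.

1


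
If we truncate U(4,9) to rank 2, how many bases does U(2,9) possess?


Truncating U(4,9) to rank 2 gives U(2,9).
Bases of U(2,9) are all 2-element subsets of 9 elements.
Number of bases = (9 choose 2) = 36.

36


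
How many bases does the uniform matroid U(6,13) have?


Bases of U(6,13) are all 6-element subsets of the 13-element ground set.
Number of bases = C(13,6).
C(13,6) = 1716.

1716


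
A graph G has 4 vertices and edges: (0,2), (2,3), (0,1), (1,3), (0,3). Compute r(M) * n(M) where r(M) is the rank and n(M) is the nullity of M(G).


r(M) = |V| - c = 4 - 1 = 3.
nullity = |E| - r(M) = 5 - 3 = 2.
Product = 3 * 2 = 6.

6


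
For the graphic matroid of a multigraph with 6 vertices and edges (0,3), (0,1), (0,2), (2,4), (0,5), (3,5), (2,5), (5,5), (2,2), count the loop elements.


In a graphic matroid, a loop is a self-loop edge (u,u) with rank 0.
Examining all 9 edges for self-loops...
Self-loops found: (5,5), (2,2)
Number of loops = 2.

2


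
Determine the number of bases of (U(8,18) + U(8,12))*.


(M1+M2)* = M1* + M2*.
M1* = U(10,18), bases: C(18,10) = 43758.
M2* = U(4,12), bases: C(12,4) = 495.
|B(M*)| = 43758 * 495 = 21660210.

21660210


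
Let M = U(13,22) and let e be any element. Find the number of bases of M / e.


Contracting e from U(13,22) gives U(12,21).
Bases of U(12,21) = C(21,12) = 21! / (12! * 9!) = 293930.

293930


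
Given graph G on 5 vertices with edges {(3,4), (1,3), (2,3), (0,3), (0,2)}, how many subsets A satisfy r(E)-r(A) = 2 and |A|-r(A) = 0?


R(x,y) = sum over A in 2^E of x^(r(E)-r(A)) * y^(|A|-r(A)).
G has 5 vertices, 5 edges. r(E) = 4.
Enumerate all 2^5 = 32 subsets.
Count subsets with r(E)-r(A)=2 and |A|-r(A)=0: 10.

10


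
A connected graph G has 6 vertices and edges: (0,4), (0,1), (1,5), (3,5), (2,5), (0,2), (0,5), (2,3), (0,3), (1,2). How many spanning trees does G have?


By Kirchhoff's matrix tree theorem, the number of spanning trees equals
the determinant of any cofactor of the Laplacian matrix L.
G has 6 vertices and 10 edges.
Computing the (5 x 5) cofactor determinant gives 75.

75


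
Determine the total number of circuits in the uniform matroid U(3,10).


In U(3,10), circuits are the (4)-element subsets.
Any set of 4 elements is dependent, and removing any one element gives
an independent set of size 3, so it is a minimal dependent set.
Number of circuits = C(10,4) = 10! / (4! * 6!) = 210.

210


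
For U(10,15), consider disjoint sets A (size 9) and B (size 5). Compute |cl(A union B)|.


|A union B| = 9 + 5 = 14 (disjoint).
In U(10,15), cl(S) = S if |S| < 10, else cl(S) = E.
Since 14 >= 10, cl(A union B) = E.
|cl(A union B)| = 15.

15


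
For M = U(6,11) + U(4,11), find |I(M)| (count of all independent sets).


For a direct sum, |I(M1+M2)| = |I(M1)| * |I(M2)|.
|I(U(6,11))| = sum C(11,k) for k=0..6 = 1486.
|I(U(4,11))| = sum C(11,k) for k=0..4 = 562.
Total = 1486 * 562 = 835132.

835132


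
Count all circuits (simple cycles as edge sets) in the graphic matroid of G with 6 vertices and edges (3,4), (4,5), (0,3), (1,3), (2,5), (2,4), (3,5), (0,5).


A circuit in a graphic matroid = edge set of a simple cycle.
G has 6 vertices and 8 edges.
Enumerating all minimal edge subsets forming cycles...
Total circuits found: 6.

6


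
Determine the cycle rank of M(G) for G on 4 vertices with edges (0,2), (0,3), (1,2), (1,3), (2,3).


Cycle rank (nullity) = |E| - r(M) = |E| - (|V| - c).
|E| = 5, |V| = 4, c = 1.
Nullity = 5 - (4 - 1) = 5 - 3 = 2.

2


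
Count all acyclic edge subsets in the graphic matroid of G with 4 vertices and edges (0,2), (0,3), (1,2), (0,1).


An independent set in a graphic matroid is an acyclic edge subset.
G has 4 vertices and 4 edges.
Enumerate all 2^4 = 16 subsets, checking for acyclicity.
Total independent sets = 14.

14


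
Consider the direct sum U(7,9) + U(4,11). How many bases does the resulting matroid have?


Bases of a direct sum M1 + M2: |B| = |B(M1)| * |B(M2)|.
|B(U(7,9))| = C(9,7) = 36.
|B(U(4,11))| = C(11,4) = 330.
Total bases = 36 * 330 = 11880.

11880


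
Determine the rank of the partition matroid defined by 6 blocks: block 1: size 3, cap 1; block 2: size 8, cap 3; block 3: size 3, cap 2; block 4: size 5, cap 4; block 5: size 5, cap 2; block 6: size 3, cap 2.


Rank of a partition matroid = sum of min(|Si|, ci) for each block.
= min(3,1) + min(8,3) + min(3,2) + min(5,4) + min(5,2) + min(3,2)
= 1 + 3 + 2 + 4 + 2 + 2
= 14.

14


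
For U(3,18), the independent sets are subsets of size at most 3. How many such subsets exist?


Independent sets of U(3,18) are all subsets of size <= 3.
Count = C(18,0) + C(18,1) + C(18,2) + C(18,3)
     = 1 + 18 + 153 + 816
     = 988.

988


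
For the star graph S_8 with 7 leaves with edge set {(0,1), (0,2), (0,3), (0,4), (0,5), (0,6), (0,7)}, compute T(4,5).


A star on 8 vertices is a tree with 7 edges.
T(x,y) = x^(7) for any tree.
T(4,5) = 4^7 = 16384.

16384


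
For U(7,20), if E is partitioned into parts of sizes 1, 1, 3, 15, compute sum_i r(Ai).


r(Ai) = min(|Ai|, 7) for each part.
Sum = min(1,7) + min(1,7) + min(3,7) + min(15,7)
    = 1 + 1 + 3 + 7
    = 12.

12


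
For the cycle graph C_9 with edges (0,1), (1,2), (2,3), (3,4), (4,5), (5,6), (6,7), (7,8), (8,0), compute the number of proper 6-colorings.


P(C_9, k) = (k-1)^9 + (-1)^9*(k-1).
P(6) = (5)^9 - 5
= 1953125 - 5 = 1953120.

1953120


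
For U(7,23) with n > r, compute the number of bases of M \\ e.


Deleting e from U(7,23) gives U(7,22) since n > r.
Bases of U(7,22) = (22 choose 7) = 170544.

170544


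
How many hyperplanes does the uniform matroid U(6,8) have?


Hyperplanes of U(6,8) are flats of rank 5.
In a uniform matroid, these are exactly the (5)-element subsets.
Count = C(8,5) = 56.

56


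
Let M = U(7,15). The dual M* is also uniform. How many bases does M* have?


The dual of U(r,n) is U(n-r, n) = U(8,15).
Bases of U(8,15) are all (8)-element subsets.
|B(M*)| = (15 choose 8) = 6435.

6435


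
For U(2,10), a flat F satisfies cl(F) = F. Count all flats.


Flats of U(2,10): every subset of size < 2 is a flat, plus E itself.
Count = (10 choose 0) + (10 choose 1) + 1
     = 1 + 10 + 1
     = 12.

12


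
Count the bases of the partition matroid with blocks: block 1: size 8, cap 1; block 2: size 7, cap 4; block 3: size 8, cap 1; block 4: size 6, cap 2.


A basis picks exactly ci elements from block i.
Number of bases = product of C(|Si|, ci).
= C(8,1) * C(7,4) * C(8,1) * C(6,2)
= 8 * 35 * 8 * 15
= 33600.

33600


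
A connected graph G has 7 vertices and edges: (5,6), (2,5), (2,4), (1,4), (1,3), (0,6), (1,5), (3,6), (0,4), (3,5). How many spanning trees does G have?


By Kirchhoff's matrix tree theorem, the number of spanning trees equals
the determinant of any cofactor of the Laplacian matrix L.
G has 7 vertices and 10 edges.
Computing the (6 x 6) cofactor determinant gives 98.

98


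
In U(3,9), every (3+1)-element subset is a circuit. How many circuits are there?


In U(3,9), circuits are the (4)-element subsets.
Any set of 4 elements is dependent, and removing any one element gives
an independent set of size 3, so it is a minimal dependent set.
Number of circuits = C(9,4) = 9! / (4! * 5!) = 126.

126


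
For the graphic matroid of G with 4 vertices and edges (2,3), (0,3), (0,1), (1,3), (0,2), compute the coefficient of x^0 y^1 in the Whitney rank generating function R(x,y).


R(x,y) = sum over A in 2^E of x^(r(E)-r(A)) * y^(|A|-r(A)).
G has 4 vertices, 5 edges. r(E) = 3.
Enumerate all 2^5 = 32 subsets.
Count subsets with r(E)-r(A)=0 and |A|-r(A)=1: 5.

5


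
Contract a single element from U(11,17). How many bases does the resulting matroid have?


Contracting e from U(11,17) gives U(10,16).
Bases of U(10,16) = C(16,10) = 16! / (10! * 6!) = 8008.

8008


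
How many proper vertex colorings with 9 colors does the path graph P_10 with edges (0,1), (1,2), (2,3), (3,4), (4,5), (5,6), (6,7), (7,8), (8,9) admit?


P(P_10, k) = k * (k-1)^(9).
P(9) = 9 * 8^9 = 9 * 134217728 = 1207959552.

1207959552


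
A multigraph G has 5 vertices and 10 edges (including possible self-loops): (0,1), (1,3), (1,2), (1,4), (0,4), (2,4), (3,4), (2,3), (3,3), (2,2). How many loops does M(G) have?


In a graphic matroid, a loop is a self-loop edge (u,u) with rank 0.
Examining all 10 edges for self-loops...
Self-loops found: (3,3), (2,2)
Number of loops = 2.

2


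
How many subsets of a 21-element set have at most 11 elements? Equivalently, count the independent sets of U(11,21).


Independent sets of U(11,21) are all subsets of size <= 11.
Count = C(21,0) + C(21,1) + C(21,2) + C(21,3) + C(21,4) + C(21,5) + C(21,6) + C(21,7) + C(21,8) + C(21,9) + C(21,10) + C(21,11)
     = 1 + 21 + 210 + 1330 + 5985 + 20349 + 54264 + 116280 + 203490 + 293930 + 352716 + 352716
     = 1401292.

1401292


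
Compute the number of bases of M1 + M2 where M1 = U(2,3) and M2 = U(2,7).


Bases of a direct sum M1 + M2: |B| = |B(M1)| * |B(M2)|.
|B(U(2,3))| = C(3,2) = 3.
|B(U(2,7))| = C(7,2) = 21.
Total bases = 3 * 21 = 63.

63


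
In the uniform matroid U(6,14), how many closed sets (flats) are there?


Flats of U(6,14): every subset of size < 6 is a flat, plus E itself.
Count = C(14,0) + C(14,1) + C(14,2) + C(14,3) + C(14,4) + C(14,5) + 1
     = 1 + 14 + 91 + 364 + 1001 + 2002 + 1
     = 3474.

3474


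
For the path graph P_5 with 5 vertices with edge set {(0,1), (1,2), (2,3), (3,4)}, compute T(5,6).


A path on 5 vertices is a tree with 4 edges.
T(x,y) = x^(4) for any tree.
T(5,6) = 5^4 = 625.

625


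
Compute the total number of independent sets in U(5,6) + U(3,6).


For a direct sum, |I(M1+M2)| = |I(M1)| * |I(M2)|.
|I(U(5,6))| = sum C(6,k) for k=0..5 = 63.
|I(U(3,6))| = sum C(6,k) for k=0..3 = 42.
Total = 63 * 42 = 2646.

2646


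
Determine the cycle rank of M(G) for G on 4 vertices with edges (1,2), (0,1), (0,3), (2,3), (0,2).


Cycle rank (nullity) = |E| - r(M) = |E| - (|V| - c).
|E| = 5, |V| = 4, c = 1.
Nullity = 5 - (4 - 1) = 5 - 3 = 2.

2


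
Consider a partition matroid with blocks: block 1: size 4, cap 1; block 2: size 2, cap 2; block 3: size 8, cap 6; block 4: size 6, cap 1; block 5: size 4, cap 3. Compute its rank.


Rank of a partition matroid = sum of min(|Si|, ci) for each block.
= min(4,1) + min(2,2) + min(8,6) + min(6,1) + min(4,3)
= 1 + 2 + 6 + 1 + 3
= 13.

13


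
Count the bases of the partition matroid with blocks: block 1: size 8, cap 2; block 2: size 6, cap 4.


A basis picks exactly ci elements from block i.
Number of bases = product of C(|Si|, ci).
= C(8,2) * C(6,4)
= 28 * 15
= 420.

420


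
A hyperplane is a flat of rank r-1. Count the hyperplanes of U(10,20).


Hyperplanes of U(10,20) are flats of rank 9.
In a uniform matroid, these are exactly the (9)-element subsets.
Count = (20 choose 9) = 167960.

167960


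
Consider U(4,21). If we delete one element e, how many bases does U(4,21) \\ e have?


Deleting e from U(4,21) gives U(4,20) since n > r.
Bases of U(4,20) = C(20,4) = (20 * 19 * 18 * 17) / (1 * 2 * 3 * 4) = 4845.

4845


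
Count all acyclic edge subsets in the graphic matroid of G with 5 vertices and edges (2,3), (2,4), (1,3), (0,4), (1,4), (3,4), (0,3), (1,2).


An independent set in a graphic matroid is an acyclic edge subset.
G has 5 vertices and 8 edges.
Enumerate all 2^8 = 256 subsets, checking for acyclicity.
Total independent sets = 128.

128


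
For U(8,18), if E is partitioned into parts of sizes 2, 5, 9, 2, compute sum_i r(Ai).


r(Ai) = min(|Ai|, 8) for each part.
Sum = min(2,8) + min(5,8) + min(9,8) + min(2,8)
    = 2 + 5 + 8 + 2
    = 17.

17


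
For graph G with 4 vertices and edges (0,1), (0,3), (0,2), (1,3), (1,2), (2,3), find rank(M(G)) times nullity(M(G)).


r(M) = |V| - c = 4 - 1 = 3.
nullity = |E| - r(M) = 6 - 3 = 3.
Product = 3 * 3 = 9.

9


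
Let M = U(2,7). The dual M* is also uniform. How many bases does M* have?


The dual of U(r,n) is U(n-r, n) = U(5,7).
Bases of U(5,7) are all (5)-element subsets.
|B(M*)| = C(7,5) = 7! / (5! * 2!) = 21.

21


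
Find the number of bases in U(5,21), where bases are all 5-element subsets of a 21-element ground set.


Bases of U(5,21) are all 5-element subsets of the 21-element ground set.
Number of bases = C(21,5).
C(21,5) = 21! / (5! * 16!) = 20349.

20349


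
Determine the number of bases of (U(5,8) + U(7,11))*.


(M1+M2)* = M1* + M2*.
M1* = U(3,8), bases: C(8,3) = 56.
M2* = U(4,11), bases: C(11,4) = 330.
|B(M*)| = 56 * 330 = 18480.

18480


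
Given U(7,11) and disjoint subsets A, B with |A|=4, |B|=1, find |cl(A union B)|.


|A union B| = 4 + 1 = 5 (disjoint).
In U(7,11), cl(S) = S if |S| < 7, else cl(S) = E.
Since 5 < 7, cl(A union B) = A union B.
|cl(A union B)| = 5.

5


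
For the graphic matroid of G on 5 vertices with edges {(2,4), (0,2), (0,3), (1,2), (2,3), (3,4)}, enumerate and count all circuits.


A circuit in a graphic matroid = edge set of a simple cycle.
G has 5 vertices and 6 edges.
Enumerating all minimal edge subsets forming cycles...
Total circuits found: 3.

3


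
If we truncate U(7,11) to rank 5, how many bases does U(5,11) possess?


Truncating U(7,11) to rank 5 gives U(5,11).
Bases of U(5,11) are all 5-element subsets of 11 elements.
Number of bases = (11 choose 5) = 462.

462


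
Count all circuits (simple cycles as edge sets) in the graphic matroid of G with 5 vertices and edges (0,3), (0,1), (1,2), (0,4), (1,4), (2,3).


A circuit in a graphic matroid = edge set of a simple cycle.
G has 5 vertices and 6 edges.
Enumerating all minimal edge subsets forming cycles...
Total circuits found: 3.

3


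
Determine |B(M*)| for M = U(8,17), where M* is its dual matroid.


The dual of U(r,n) is U(n-r, n) = U(9,17).
Bases of U(9,17) are all (9)-element subsets.
|B(M*)| = (17 choose 9) = 24310.

24310


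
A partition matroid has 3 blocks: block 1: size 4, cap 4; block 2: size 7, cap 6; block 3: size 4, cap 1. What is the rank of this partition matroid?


Rank of a partition matroid = sum of min(|Si|, ci) for each block.
= min(4,4) + min(7,6) + min(4,1)
= 4 + 6 + 1
= 11.

11


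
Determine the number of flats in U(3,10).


Flats of U(3,10): every subset of size < 3 is a flat, plus E itself.
Count = C(10,0) + C(10,1) + C(10,2) + 1
     = 1 + 10 + 45 + 1
     = 57.

57


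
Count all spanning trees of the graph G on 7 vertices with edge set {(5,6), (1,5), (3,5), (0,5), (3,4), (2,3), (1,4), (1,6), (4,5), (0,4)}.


By Kirchhoff's matrix tree theorem, the number of spanning trees equals
the determinant of any cofactor of the Laplacian matrix L.
G has 7 vertices and 10 edges.
Computing the (6 x 6) cofactor determinant gives 52.

52


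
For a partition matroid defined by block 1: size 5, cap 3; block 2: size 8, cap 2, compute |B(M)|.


A basis picks exactly ci elements from block i.
Number of bases = product of C(|Si|, ci).
= C(5,3) * C(8,2)
= 10 * 28
= 280.

280


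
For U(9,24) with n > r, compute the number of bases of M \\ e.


Deleting e from U(9,24) gives U(9,23) since n > r.
Bases of U(9,23) = C(23,9) = 817190.

817190


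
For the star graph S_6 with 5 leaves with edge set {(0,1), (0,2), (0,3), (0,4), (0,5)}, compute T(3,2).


A star on 6 vertices is a tree with 5 edges.
T(x,y) = x^(5) for any tree.
T(3,2) = 3^5 = 243.

243


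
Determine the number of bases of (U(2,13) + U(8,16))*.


(M1+M2)* = M1* + M2*.
M1* = U(11,13), bases: C(13,11) = 78.
M2* = U(8,16), bases: C(16,8) = 12870.
|B(M*)| = 78 * 12870 = 1003860.

1003860


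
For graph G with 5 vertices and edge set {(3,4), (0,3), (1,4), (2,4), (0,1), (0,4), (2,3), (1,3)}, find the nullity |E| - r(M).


Cycle rank (nullity) = |E| - r(M) = |E| - (|V| - c).
|E| = 8, |V| = 5, c = 1.
Nullity = 8 - (5 - 1) = 8 - 4 = 4.

4


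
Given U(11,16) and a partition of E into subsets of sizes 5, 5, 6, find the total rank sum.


r(Ai) = min(|Ai|, 11) for each part.
Sum = min(5,11) + min(5,11) + min(6,11)
    = 5 + 5 + 6
    = 16.

16


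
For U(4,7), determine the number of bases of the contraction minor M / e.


Contracting e from U(4,7) gives U(3,6).
Bases of U(3,6) = C(6,3) = (6 * 5 * 4) / (1 * 2 * 3) = 20.

20


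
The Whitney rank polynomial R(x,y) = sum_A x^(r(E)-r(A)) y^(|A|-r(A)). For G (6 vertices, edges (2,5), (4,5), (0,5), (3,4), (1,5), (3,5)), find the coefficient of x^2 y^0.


R(x,y) = sum over A in 2^E of x^(r(E)-r(A)) * y^(|A|-r(A)).
G has 6 vertices, 6 edges. r(E) = 5.
Enumerate all 2^6 = 64 subsets.
Count subsets with r(E)-r(A)=2 and |A|-r(A)=0: 19.

19


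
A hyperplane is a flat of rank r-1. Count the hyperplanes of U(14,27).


Hyperplanes of U(14,27) are flats of rank 13.
In a uniform matroid, these are exactly the (13)-element subsets.
Count = (27 choose 13) = 20058300.

20058300


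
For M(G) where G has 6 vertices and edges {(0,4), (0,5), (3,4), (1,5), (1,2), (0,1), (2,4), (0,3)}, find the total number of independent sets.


An independent set in a graphic matroid is an acyclic edge subset.
G has 6 vertices and 8 edges.
Enumerate all 2^8 = 256 subsets, checking for acyclicity.
Total independent sets = 180.

180
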